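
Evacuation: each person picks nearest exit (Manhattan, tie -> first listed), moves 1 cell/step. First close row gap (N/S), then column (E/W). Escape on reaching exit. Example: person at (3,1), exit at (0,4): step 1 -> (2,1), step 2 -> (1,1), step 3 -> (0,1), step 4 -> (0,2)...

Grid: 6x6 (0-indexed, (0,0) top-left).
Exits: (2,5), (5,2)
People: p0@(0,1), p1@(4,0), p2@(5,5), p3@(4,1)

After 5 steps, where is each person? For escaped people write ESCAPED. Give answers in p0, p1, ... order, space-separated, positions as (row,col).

Step 1: p0:(0,1)->(1,1) | p1:(4,0)->(5,0) | p2:(5,5)->(4,5) | p3:(4,1)->(5,1)
Step 2: p0:(1,1)->(2,1) | p1:(5,0)->(5,1) | p2:(4,5)->(3,5) | p3:(5,1)->(5,2)->EXIT
Step 3: p0:(2,1)->(2,2) | p1:(5,1)->(5,2)->EXIT | p2:(3,5)->(2,5)->EXIT | p3:escaped
Step 4: p0:(2,2)->(2,3) | p1:escaped | p2:escaped | p3:escaped
Step 5: p0:(2,3)->(2,4) | p1:escaped | p2:escaped | p3:escaped

(2,4) ESCAPED ESCAPED ESCAPED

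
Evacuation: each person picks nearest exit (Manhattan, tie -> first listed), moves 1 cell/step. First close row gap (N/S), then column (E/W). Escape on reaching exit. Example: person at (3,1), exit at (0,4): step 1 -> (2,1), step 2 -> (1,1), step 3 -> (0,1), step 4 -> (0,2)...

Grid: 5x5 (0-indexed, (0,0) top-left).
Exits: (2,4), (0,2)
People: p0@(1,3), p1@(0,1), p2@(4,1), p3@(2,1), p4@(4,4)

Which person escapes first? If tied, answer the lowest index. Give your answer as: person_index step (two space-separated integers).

Answer: 1 1

Derivation:
Step 1: p0:(1,3)->(2,3) | p1:(0,1)->(0,2)->EXIT | p2:(4,1)->(3,1) | p3:(2,1)->(2,2) | p4:(4,4)->(3,4)
Step 2: p0:(2,3)->(2,4)->EXIT | p1:escaped | p2:(3,1)->(2,1) | p3:(2,2)->(2,3) | p4:(3,4)->(2,4)->EXIT
Step 3: p0:escaped | p1:escaped | p2:(2,1)->(2,2) | p3:(2,3)->(2,4)->EXIT | p4:escaped
Step 4: p0:escaped | p1:escaped | p2:(2,2)->(2,3) | p3:escaped | p4:escaped
Step 5: p0:escaped | p1:escaped | p2:(2,3)->(2,4)->EXIT | p3:escaped | p4:escaped
Exit steps: [2, 1, 5, 3, 2]
First to escape: p1 at step 1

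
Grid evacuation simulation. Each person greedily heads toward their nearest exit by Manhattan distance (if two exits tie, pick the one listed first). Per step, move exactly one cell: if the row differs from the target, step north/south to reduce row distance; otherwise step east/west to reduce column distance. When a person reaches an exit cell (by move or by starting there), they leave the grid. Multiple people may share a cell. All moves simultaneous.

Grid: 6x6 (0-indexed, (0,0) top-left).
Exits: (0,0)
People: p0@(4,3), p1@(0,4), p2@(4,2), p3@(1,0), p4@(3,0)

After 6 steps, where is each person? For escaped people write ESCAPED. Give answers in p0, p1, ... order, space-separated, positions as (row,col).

Step 1: p0:(4,3)->(3,3) | p1:(0,4)->(0,3) | p2:(4,2)->(3,2) | p3:(1,0)->(0,0)->EXIT | p4:(3,0)->(2,0)
Step 2: p0:(3,3)->(2,3) | p1:(0,3)->(0,2) | p2:(3,2)->(2,2) | p3:escaped | p4:(2,0)->(1,0)
Step 3: p0:(2,3)->(1,3) | p1:(0,2)->(0,1) | p2:(2,2)->(1,2) | p3:escaped | p4:(1,0)->(0,0)->EXIT
Step 4: p0:(1,3)->(0,3) | p1:(0,1)->(0,0)->EXIT | p2:(1,2)->(0,2) | p3:escaped | p4:escaped
Step 5: p0:(0,3)->(0,2) | p1:escaped | p2:(0,2)->(0,1) | p3:escaped | p4:escaped
Step 6: p0:(0,2)->(0,1) | p1:escaped | p2:(0,1)->(0,0)->EXIT | p3:escaped | p4:escaped

(0,1) ESCAPED ESCAPED ESCAPED ESCAPED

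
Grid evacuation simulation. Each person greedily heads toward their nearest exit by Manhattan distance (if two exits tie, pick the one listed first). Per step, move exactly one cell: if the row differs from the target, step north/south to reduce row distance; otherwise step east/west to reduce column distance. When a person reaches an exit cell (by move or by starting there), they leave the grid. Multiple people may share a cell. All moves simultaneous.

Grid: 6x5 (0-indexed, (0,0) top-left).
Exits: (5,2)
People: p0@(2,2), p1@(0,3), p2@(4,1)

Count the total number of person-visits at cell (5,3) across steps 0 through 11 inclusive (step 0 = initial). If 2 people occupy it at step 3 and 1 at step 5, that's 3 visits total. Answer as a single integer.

Answer: 1

Derivation:
Step 0: p0@(2,2) p1@(0,3) p2@(4,1) -> at (5,3): 0 [-], cum=0
Step 1: p0@(3,2) p1@(1,3) p2@(5,1) -> at (5,3): 0 [-], cum=0
Step 2: p0@(4,2) p1@(2,3) p2@ESC -> at (5,3): 0 [-], cum=0
Step 3: p0@ESC p1@(3,3) p2@ESC -> at (5,3): 0 [-], cum=0
Step 4: p0@ESC p1@(4,3) p2@ESC -> at (5,3): 0 [-], cum=0
Step 5: p0@ESC p1@(5,3) p2@ESC -> at (5,3): 1 [p1], cum=1
Step 6: p0@ESC p1@ESC p2@ESC -> at (5,3): 0 [-], cum=1
Total visits = 1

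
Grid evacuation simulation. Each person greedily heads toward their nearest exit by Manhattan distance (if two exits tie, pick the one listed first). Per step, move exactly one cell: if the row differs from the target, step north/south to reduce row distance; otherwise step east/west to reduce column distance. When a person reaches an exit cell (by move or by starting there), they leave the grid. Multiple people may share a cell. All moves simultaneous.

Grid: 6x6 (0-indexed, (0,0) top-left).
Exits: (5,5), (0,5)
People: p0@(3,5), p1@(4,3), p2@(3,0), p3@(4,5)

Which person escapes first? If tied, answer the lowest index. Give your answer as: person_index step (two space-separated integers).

Answer: 3 1

Derivation:
Step 1: p0:(3,5)->(4,5) | p1:(4,3)->(5,3) | p2:(3,0)->(4,0) | p3:(4,5)->(5,5)->EXIT
Step 2: p0:(4,5)->(5,5)->EXIT | p1:(5,3)->(5,4) | p2:(4,0)->(5,0) | p3:escaped
Step 3: p0:escaped | p1:(5,4)->(5,5)->EXIT | p2:(5,0)->(5,1) | p3:escaped
Step 4: p0:escaped | p1:escaped | p2:(5,1)->(5,2) | p3:escaped
Step 5: p0:escaped | p1:escaped | p2:(5,2)->(5,3) | p3:escaped
Step 6: p0:escaped | p1:escaped | p2:(5,3)->(5,4) | p3:escaped
Step 7: p0:escaped | p1:escaped | p2:(5,4)->(5,5)->EXIT | p3:escaped
Exit steps: [2, 3, 7, 1]
First to escape: p3 at step 1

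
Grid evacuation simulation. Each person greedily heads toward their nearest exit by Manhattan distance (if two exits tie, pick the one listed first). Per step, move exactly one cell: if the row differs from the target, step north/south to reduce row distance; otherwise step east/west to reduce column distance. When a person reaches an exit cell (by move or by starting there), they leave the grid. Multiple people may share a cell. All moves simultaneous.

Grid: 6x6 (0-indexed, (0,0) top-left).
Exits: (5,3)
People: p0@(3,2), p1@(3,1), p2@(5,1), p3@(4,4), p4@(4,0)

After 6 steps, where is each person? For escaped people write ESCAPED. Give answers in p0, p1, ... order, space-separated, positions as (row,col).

Step 1: p0:(3,2)->(4,2) | p1:(3,1)->(4,1) | p2:(5,1)->(5,2) | p3:(4,4)->(5,4) | p4:(4,0)->(5,0)
Step 2: p0:(4,2)->(5,2) | p1:(4,1)->(5,1) | p2:(5,2)->(5,3)->EXIT | p3:(5,4)->(5,3)->EXIT | p4:(5,0)->(5,1)
Step 3: p0:(5,2)->(5,3)->EXIT | p1:(5,1)->(5,2) | p2:escaped | p3:escaped | p4:(5,1)->(5,2)
Step 4: p0:escaped | p1:(5,2)->(5,3)->EXIT | p2:escaped | p3:escaped | p4:(5,2)->(5,3)->EXIT

ESCAPED ESCAPED ESCAPED ESCAPED ESCAPED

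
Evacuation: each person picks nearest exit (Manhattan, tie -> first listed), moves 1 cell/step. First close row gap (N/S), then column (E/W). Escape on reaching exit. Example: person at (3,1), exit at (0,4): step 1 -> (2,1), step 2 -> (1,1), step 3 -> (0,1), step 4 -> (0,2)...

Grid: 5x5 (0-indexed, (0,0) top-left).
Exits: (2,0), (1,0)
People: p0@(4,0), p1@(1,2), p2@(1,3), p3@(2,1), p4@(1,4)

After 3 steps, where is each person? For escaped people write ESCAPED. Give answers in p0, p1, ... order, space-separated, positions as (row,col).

Step 1: p0:(4,0)->(3,0) | p1:(1,2)->(1,1) | p2:(1,3)->(1,2) | p3:(2,1)->(2,0)->EXIT | p4:(1,4)->(1,3)
Step 2: p0:(3,0)->(2,0)->EXIT | p1:(1,1)->(1,0)->EXIT | p2:(1,2)->(1,1) | p3:escaped | p4:(1,3)->(1,2)
Step 3: p0:escaped | p1:escaped | p2:(1,1)->(1,0)->EXIT | p3:escaped | p4:(1,2)->(1,1)

ESCAPED ESCAPED ESCAPED ESCAPED (1,1)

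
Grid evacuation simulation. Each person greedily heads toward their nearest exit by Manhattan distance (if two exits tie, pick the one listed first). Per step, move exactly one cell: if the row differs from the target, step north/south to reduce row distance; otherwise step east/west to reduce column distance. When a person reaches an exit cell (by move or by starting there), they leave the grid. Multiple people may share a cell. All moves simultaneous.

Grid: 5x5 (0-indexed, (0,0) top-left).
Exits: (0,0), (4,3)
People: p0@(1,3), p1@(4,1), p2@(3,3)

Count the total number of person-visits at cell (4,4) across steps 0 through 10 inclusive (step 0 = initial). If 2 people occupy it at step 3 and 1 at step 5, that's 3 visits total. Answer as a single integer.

Answer: 0

Derivation:
Step 0: p0@(1,3) p1@(4,1) p2@(3,3) -> at (4,4): 0 [-], cum=0
Step 1: p0@(2,3) p1@(4,2) p2@ESC -> at (4,4): 0 [-], cum=0
Step 2: p0@(3,3) p1@ESC p2@ESC -> at (4,4): 0 [-], cum=0
Step 3: p0@ESC p1@ESC p2@ESC -> at (4,4): 0 [-], cum=0
Total visits = 0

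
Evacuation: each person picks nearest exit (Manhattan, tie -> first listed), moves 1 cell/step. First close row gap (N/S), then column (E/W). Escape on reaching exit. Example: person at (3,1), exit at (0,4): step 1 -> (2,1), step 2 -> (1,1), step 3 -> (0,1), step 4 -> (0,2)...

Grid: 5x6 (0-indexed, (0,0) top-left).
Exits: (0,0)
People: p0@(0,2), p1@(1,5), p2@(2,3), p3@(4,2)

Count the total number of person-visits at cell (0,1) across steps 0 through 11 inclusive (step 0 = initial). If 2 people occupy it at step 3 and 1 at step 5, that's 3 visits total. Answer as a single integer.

Step 0: p0@(0,2) p1@(1,5) p2@(2,3) p3@(4,2) -> at (0,1): 0 [-], cum=0
Step 1: p0@(0,1) p1@(0,5) p2@(1,3) p3@(3,2) -> at (0,1): 1 [p0], cum=1
Step 2: p0@ESC p1@(0,4) p2@(0,3) p3@(2,2) -> at (0,1): 0 [-], cum=1
Step 3: p0@ESC p1@(0,3) p2@(0,2) p3@(1,2) -> at (0,1): 0 [-], cum=1
Step 4: p0@ESC p1@(0,2) p2@(0,1) p3@(0,2) -> at (0,1): 1 [p2], cum=2
Step 5: p0@ESC p1@(0,1) p2@ESC p3@(0,1) -> at (0,1): 2 [p1,p3], cum=4
Step 6: p0@ESC p1@ESC p2@ESC p3@ESC -> at (0,1): 0 [-], cum=4
Total visits = 4

Answer: 4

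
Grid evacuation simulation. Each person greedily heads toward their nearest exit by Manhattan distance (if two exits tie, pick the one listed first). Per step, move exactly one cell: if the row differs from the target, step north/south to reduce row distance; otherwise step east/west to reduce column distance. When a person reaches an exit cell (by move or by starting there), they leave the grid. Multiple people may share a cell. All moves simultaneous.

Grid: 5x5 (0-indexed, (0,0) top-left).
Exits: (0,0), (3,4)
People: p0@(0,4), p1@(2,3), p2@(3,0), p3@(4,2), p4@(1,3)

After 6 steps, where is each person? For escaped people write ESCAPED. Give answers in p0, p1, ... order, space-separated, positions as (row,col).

Step 1: p0:(0,4)->(1,4) | p1:(2,3)->(3,3) | p2:(3,0)->(2,0) | p3:(4,2)->(3,2) | p4:(1,3)->(2,3)
Step 2: p0:(1,4)->(2,4) | p1:(3,3)->(3,4)->EXIT | p2:(2,0)->(1,0) | p3:(3,2)->(3,3) | p4:(2,3)->(3,3)
Step 3: p0:(2,4)->(3,4)->EXIT | p1:escaped | p2:(1,0)->(0,0)->EXIT | p3:(3,3)->(3,4)->EXIT | p4:(3,3)->(3,4)->EXIT

ESCAPED ESCAPED ESCAPED ESCAPED ESCAPED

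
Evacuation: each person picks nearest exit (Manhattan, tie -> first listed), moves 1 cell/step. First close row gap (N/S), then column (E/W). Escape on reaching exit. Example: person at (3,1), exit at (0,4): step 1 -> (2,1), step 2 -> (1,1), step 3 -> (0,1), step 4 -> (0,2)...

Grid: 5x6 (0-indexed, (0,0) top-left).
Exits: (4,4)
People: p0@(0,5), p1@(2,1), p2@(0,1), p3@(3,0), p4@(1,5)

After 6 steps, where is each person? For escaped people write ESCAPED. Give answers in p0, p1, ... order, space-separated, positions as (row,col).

Step 1: p0:(0,5)->(1,5) | p1:(2,1)->(3,1) | p2:(0,1)->(1,1) | p3:(3,0)->(4,0) | p4:(1,5)->(2,5)
Step 2: p0:(1,5)->(2,5) | p1:(3,1)->(4,1) | p2:(1,1)->(2,1) | p3:(4,0)->(4,1) | p4:(2,5)->(3,5)
Step 3: p0:(2,5)->(3,5) | p1:(4,1)->(4,2) | p2:(2,1)->(3,1) | p3:(4,1)->(4,2) | p4:(3,5)->(4,5)
Step 4: p0:(3,5)->(4,5) | p1:(4,2)->(4,3) | p2:(3,1)->(4,1) | p3:(4,2)->(4,3) | p4:(4,5)->(4,4)->EXIT
Step 5: p0:(4,5)->(4,4)->EXIT | p1:(4,3)->(4,4)->EXIT | p2:(4,1)->(4,2) | p3:(4,3)->(4,4)->EXIT | p4:escaped
Step 6: p0:escaped | p1:escaped | p2:(4,2)->(4,3) | p3:escaped | p4:escaped

ESCAPED ESCAPED (4,3) ESCAPED ESCAPED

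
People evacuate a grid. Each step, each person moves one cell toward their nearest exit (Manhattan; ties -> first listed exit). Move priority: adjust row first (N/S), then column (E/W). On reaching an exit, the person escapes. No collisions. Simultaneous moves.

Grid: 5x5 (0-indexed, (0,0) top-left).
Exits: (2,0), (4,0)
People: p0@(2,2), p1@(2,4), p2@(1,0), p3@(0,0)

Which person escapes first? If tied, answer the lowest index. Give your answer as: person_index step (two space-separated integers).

Step 1: p0:(2,2)->(2,1) | p1:(2,4)->(2,3) | p2:(1,0)->(2,0)->EXIT | p3:(0,0)->(1,0)
Step 2: p0:(2,1)->(2,0)->EXIT | p1:(2,3)->(2,2) | p2:escaped | p3:(1,0)->(2,0)->EXIT
Step 3: p0:escaped | p1:(2,2)->(2,1) | p2:escaped | p3:escaped
Step 4: p0:escaped | p1:(2,1)->(2,0)->EXIT | p2:escaped | p3:escaped
Exit steps: [2, 4, 1, 2]
First to escape: p2 at step 1

Answer: 2 1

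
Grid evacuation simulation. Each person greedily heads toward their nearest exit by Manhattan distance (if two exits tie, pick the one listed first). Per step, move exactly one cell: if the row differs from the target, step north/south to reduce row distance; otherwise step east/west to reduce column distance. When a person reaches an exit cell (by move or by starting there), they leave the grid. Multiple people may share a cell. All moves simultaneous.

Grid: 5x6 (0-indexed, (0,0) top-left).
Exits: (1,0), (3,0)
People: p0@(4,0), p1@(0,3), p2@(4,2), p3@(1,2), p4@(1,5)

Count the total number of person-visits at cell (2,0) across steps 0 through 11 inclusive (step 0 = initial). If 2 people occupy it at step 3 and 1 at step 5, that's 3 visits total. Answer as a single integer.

Step 0: p0@(4,0) p1@(0,3) p2@(4,2) p3@(1,2) p4@(1,5) -> at (2,0): 0 [-], cum=0
Step 1: p0@ESC p1@(1,3) p2@(3,2) p3@(1,1) p4@(1,4) -> at (2,0): 0 [-], cum=0
Step 2: p0@ESC p1@(1,2) p2@(3,1) p3@ESC p4@(1,3) -> at (2,0): 0 [-], cum=0
Step 3: p0@ESC p1@(1,1) p2@ESC p3@ESC p4@(1,2) -> at (2,0): 0 [-], cum=0
Step 4: p0@ESC p1@ESC p2@ESC p3@ESC p4@(1,1) -> at (2,0): 0 [-], cum=0
Step 5: p0@ESC p1@ESC p2@ESC p3@ESC p4@ESC -> at (2,0): 0 [-], cum=0
Total visits = 0

Answer: 0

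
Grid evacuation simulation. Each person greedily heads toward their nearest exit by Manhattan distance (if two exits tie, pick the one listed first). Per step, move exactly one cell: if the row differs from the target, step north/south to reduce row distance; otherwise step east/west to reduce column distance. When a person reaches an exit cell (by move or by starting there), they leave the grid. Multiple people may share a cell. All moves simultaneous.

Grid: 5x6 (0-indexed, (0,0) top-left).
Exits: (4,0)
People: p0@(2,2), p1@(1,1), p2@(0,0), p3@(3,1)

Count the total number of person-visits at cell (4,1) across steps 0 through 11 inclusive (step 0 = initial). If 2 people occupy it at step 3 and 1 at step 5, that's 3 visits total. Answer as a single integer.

Step 0: p0@(2,2) p1@(1,1) p2@(0,0) p3@(3,1) -> at (4,1): 0 [-], cum=0
Step 1: p0@(3,2) p1@(2,1) p2@(1,0) p3@(4,1) -> at (4,1): 1 [p3], cum=1
Step 2: p0@(4,2) p1@(3,1) p2@(2,0) p3@ESC -> at (4,1): 0 [-], cum=1
Step 3: p0@(4,1) p1@(4,1) p2@(3,0) p3@ESC -> at (4,1): 2 [p0,p1], cum=3
Step 4: p0@ESC p1@ESC p2@ESC p3@ESC -> at (4,1): 0 [-], cum=3
Total visits = 3

Answer: 3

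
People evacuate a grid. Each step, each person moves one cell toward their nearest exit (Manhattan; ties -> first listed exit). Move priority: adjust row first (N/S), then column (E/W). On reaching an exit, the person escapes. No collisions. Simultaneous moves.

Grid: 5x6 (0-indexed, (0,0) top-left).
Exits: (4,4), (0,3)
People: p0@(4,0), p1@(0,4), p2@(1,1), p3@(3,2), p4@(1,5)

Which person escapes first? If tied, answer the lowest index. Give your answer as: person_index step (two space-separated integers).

Answer: 1 1

Derivation:
Step 1: p0:(4,0)->(4,1) | p1:(0,4)->(0,3)->EXIT | p2:(1,1)->(0,1) | p3:(3,2)->(4,2) | p4:(1,5)->(0,5)
Step 2: p0:(4,1)->(4,2) | p1:escaped | p2:(0,1)->(0,2) | p3:(4,2)->(4,3) | p4:(0,5)->(0,4)
Step 3: p0:(4,2)->(4,3) | p1:escaped | p2:(0,2)->(0,3)->EXIT | p3:(4,3)->(4,4)->EXIT | p4:(0,4)->(0,3)->EXIT
Step 4: p0:(4,3)->(4,4)->EXIT | p1:escaped | p2:escaped | p3:escaped | p4:escaped
Exit steps: [4, 1, 3, 3, 3]
First to escape: p1 at step 1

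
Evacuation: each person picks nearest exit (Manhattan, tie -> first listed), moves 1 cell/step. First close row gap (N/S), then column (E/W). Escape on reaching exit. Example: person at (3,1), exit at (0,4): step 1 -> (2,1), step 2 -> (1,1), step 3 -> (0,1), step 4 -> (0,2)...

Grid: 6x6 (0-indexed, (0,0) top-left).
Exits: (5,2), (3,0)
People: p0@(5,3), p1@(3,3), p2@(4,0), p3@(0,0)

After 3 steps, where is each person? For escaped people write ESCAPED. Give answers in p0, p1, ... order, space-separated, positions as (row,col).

Step 1: p0:(5,3)->(5,2)->EXIT | p1:(3,3)->(4,3) | p2:(4,0)->(3,0)->EXIT | p3:(0,0)->(1,0)
Step 2: p0:escaped | p1:(4,3)->(5,3) | p2:escaped | p3:(1,0)->(2,0)
Step 3: p0:escaped | p1:(5,3)->(5,2)->EXIT | p2:escaped | p3:(2,0)->(3,0)->EXIT

ESCAPED ESCAPED ESCAPED ESCAPED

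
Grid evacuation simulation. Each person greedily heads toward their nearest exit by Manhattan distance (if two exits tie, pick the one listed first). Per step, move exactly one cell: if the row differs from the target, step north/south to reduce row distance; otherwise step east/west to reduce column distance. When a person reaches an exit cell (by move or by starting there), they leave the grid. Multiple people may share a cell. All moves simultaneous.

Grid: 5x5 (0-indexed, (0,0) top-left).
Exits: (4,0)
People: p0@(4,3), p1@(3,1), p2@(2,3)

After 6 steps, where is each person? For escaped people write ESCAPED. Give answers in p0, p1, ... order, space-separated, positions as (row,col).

Step 1: p0:(4,3)->(4,2) | p1:(3,1)->(4,1) | p2:(2,3)->(3,3)
Step 2: p0:(4,2)->(4,1) | p1:(4,1)->(4,0)->EXIT | p2:(3,3)->(4,3)
Step 3: p0:(4,1)->(4,0)->EXIT | p1:escaped | p2:(4,3)->(4,2)
Step 4: p0:escaped | p1:escaped | p2:(4,2)->(4,1)
Step 5: p0:escaped | p1:escaped | p2:(4,1)->(4,0)->EXIT

ESCAPED ESCAPED ESCAPED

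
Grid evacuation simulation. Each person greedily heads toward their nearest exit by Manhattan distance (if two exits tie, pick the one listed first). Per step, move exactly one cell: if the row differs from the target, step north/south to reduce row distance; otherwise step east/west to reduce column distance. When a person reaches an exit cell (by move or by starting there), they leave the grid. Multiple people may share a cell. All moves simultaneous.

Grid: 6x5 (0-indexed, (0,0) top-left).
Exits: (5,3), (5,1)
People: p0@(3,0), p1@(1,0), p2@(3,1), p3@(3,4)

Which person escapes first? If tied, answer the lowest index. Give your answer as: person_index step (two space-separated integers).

Step 1: p0:(3,0)->(4,0) | p1:(1,0)->(2,0) | p2:(3,1)->(4,1) | p3:(3,4)->(4,4)
Step 2: p0:(4,0)->(5,0) | p1:(2,0)->(3,0) | p2:(4,1)->(5,1)->EXIT | p3:(4,4)->(5,4)
Step 3: p0:(5,0)->(5,1)->EXIT | p1:(3,0)->(4,0) | p2:escaped | p3:(5,4)->(5,3)->EXIT
Step 4: p0:escaped | p1:(4,0)->(5,0) | p2:escaped | p3:escaped
Step 5: p0:escaped | p1:(5,0)->(5,1)->EXIT | p2:escaped | p3:escaped
Exit steps: [3, 5, 2, 3]
First to escape: p2 at step 2

Answer: 2 2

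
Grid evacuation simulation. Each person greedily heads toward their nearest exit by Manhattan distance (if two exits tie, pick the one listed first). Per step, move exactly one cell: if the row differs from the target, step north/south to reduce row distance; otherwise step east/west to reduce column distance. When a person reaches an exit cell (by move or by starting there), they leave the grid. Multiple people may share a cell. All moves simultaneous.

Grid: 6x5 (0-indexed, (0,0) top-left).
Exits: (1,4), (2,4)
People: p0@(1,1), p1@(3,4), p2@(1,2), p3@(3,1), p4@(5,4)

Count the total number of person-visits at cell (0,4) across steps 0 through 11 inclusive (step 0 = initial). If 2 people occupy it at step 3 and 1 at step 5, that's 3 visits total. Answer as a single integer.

Answer: 0

Derivation:
Step 0: p0@(1,1) p1@(3,4) p2@(1,2) p3@(3,1) p4@(5,4) -> at (0,4): 0 [-], cum=0
Step 1: p0@(1,2) p1@ESC p2@(1,3) p3@(2,1) p4@(4,4) -> at (0,4): 0 [-], cum=0
Step 2: p0@(1,3) p1@ESC p2@ESC p3@(2,2) p4@(3,4) -> at (0,4): 0 [-], cum=0
Step 3: p0@ESC p1@ESC p2@ESC p3@(2,3) p4@ESC -> at (0,4): 0 [-], cum=0
Step 4: p0@ESC p1@ESC p2@ESC p3@ESC p4@ESC -> at (0,4): 0 [-], cum=0
Total visits = 0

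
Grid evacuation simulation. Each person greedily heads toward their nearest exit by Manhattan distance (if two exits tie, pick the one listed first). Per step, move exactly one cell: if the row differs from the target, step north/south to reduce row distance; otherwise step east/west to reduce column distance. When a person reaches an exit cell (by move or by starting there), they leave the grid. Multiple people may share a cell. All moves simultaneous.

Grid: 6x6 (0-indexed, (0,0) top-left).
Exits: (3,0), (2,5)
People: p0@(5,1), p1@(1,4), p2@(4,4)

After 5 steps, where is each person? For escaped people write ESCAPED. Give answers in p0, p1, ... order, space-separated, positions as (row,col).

Step 1: p0:(5,1)->(4,1) | p1:(1,4)->(2,4) | p2:(4,4)->(3,4)
Step 2: p0:(4,1)->(3,1) | p1:(2,4)->(2,5)->EXIT | p2:(3,4)->(2,4)
Step 3: p0:(3,1)->(3,0)->EXIT | p1:escaped | p2:(2,4)->(2,5)->EXIT

ESCAPED ESCAPED ESCAPED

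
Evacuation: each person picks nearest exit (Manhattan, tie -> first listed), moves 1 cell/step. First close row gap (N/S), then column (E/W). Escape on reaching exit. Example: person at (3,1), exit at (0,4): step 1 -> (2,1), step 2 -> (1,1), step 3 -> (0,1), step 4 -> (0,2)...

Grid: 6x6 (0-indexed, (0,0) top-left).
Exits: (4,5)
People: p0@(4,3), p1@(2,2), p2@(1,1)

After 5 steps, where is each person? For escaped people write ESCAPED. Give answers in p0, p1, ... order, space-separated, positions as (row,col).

Step 1: p0:(4,3)->(4,4) | p1:(2,2)->(3,2) | p2:(1,1)->(2,1)
Step 2: p0:(4,4)->(4,5)->EXIT | p1:(3,2)->(4,2) | p2:(2,1)->(3,1)
Step 3: p0:escaped | p1:(4,2)->(4,3) | p2:(3,1)->(4,1)
Step 4: p0:escaped | p1:(4,3)->(4,4) | p2:(4,1)->(4,2)
Step 5: p0:escaped | p1:(4,4)->(4,5)->EXIT | p2:(4,2)->(4,3)

ESCAPED ESCAPED (4,3)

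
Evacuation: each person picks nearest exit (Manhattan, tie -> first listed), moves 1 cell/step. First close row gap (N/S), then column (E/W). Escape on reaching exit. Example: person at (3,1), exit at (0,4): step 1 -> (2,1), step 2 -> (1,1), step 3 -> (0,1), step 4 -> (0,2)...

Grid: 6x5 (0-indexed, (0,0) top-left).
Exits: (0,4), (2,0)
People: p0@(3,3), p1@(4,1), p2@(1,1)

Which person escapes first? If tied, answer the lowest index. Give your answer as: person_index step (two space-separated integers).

Answer: 2 2

Derivation:
Step 1: p0:(3,3)->(2,3) | p1:(4,1)->(3,1) | p2:(1,1)->(2,1)
Step 2: p0:(2,3)->(1,3) | p1:(3,1)->(2,1) | p2:(2,1)->(2,0)->EXIT
Step 3: p0:(1,3)->(0,3) | p1:(2,1)->(2,0)->EXIT | p2:escaped
Step 4: p0:(0,3)->(0,4)->EXIT | p1:escaped | p2:escaped
Exit steps: [4, 3, 2]
First to escape: p2 at step 2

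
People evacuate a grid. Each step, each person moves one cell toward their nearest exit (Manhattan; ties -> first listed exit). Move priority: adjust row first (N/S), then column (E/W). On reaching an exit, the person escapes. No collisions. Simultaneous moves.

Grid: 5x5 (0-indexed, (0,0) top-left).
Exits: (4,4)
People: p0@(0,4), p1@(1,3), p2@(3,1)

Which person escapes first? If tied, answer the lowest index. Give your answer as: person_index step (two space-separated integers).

Step 1: p0:(0,4)->(1,4) | p1:(1,3)->(2,3) | p2:(3,1)->(4,1)
Step 2: p0:(1,4)->(2,4) | p1:(2,3)->(3,3) | p2:(4,1)->(4,2)
Step 3: p0:(2,4)->(3,4) | p1:(3,3)->(4,3) | p2:(4,2)->(4,3)
Step 4: p0:(3,4)->(4,4)->EXIT | p1:(4,3)->(4,4)->EXIT | p2:(4,3)->(4,4)->EXIT
Exit steps: [4, 4, 4]
First to escape: p0 at step 4

Answer: 0 4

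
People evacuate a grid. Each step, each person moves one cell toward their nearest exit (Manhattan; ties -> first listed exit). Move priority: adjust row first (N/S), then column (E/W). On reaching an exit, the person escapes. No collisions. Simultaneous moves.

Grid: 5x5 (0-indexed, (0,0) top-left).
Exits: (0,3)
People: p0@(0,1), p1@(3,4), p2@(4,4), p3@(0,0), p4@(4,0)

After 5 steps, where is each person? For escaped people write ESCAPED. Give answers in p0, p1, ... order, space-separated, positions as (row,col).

Step 1: p0:(0,1)->(0,2) | p1:(3,4)->(2,4) | p2:(4,4)->(3,4) | p3:(0,0)->(0,1) | p4:(4,0)->(3,0)
Step 2: p0:(0,2)->(0,3)->EXIT | p1:(2,4)->(1,4) | p2:(3,4)->(2,4) | p3:(0,1)->(0,2) | p4:(3,0)->(2,0)
Step 3: p0:escaped | p1:(1,4)->(0,4) | p2:(2,4)->(1,4) | p3:(0,2)->(0,3)->EXIT | p4:(2,0)->(1,0)
Step 4: p0:escaped | p1:(0,4)->(0,3)->EXIT | p2:(1,4)->(0,4) | p3:escaped | p4:(1,0)->(0,0)
Step 5: p0:escaped | p1:escaped | p2:(0,4)->(0,3)->EXIT | p3:escaped | p4:(0,0)->(0,1)

ESCAPED ESCAPED ESCAPED ESCAPED (0,1)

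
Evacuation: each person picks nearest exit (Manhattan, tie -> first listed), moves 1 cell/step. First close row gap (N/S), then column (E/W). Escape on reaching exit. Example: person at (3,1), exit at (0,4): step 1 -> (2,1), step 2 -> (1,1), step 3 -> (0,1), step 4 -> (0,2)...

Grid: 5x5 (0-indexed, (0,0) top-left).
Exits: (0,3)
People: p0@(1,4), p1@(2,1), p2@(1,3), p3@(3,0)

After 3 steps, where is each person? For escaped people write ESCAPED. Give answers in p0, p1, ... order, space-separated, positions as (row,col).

Step 1: p0:(1,4)->(0,4) | p1:(2,1)->(1,1) | p2:(1,3)->(0,3)->EXIT | p3:(3,0)->(2,0)
Step 2: p0:(0,4)->(0,3)->EXIT | p1:(1,1)->(0,1) | p2:escaped | p3:(2,0)->(1,0)
Step 3: p0:escaped | p1:(0,1)->(0,2) | p2:escaped | p3:(1,0)->(0,0)

ESCAPED (0,2) ESCAPED (0,0)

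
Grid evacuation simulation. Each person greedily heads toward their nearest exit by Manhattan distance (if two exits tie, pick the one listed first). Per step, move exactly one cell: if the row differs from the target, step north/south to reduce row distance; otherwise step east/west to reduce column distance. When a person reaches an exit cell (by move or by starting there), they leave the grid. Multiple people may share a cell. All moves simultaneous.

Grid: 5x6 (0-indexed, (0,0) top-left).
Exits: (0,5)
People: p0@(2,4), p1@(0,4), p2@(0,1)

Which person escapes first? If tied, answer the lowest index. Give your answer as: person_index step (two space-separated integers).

Step 1: p0:(2,4)->(1,4) | p1:(0,4)->(0,5)->EXIT | p2:(0,1)->(0,2)
Step 2: p0:(1,4)->(0,4) | p1:escaped | p2:(0,2)->(0,3)
Step 3: p0:(0,4)->(0,5)->EXIT | p1:escaped | p2:(0,3)->(0,4)
Step 4: p0:escaped | p1:escaped | p2:(0,4)->(0,5)->EXIT
Exit steps: [3, 1, 4]
First to escape: p1 at step 1

Answer: 1 1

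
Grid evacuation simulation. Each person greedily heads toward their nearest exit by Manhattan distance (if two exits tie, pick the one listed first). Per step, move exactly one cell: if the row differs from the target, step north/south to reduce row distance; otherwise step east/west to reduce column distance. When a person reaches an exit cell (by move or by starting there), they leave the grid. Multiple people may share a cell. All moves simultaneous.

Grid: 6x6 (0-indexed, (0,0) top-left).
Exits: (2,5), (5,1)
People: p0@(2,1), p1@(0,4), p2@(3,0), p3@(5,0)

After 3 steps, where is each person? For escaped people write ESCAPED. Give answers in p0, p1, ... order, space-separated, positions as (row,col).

Step 1: p0:(2,1)->(3,1) | p1:(0,4)->(1,4) | p2:(3,0)->(4,0) | p3:(5,0)->(5,1)->EXIT
Step 2: p0:(3,1)->(4,1) | p1:(1,4)->(2,4) | p2:(4,0)->(5,0) | p3:escaped
Step 3: p0:(4,1)->(5,1)->EXIT | p1:(2,4)->(2,5)->EXIT | p2:(5,0)->(5,1)->EXIT | p3:escaped

ESCAPED ESCAPED ESCAPED ESCAPED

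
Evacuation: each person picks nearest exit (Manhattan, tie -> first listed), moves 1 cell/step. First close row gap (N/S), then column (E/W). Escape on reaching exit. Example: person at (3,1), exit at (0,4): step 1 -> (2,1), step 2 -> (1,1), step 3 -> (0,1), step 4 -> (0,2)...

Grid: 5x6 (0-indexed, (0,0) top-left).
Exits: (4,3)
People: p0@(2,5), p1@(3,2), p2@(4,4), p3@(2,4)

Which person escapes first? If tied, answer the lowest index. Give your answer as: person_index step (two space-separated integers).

Answer: 2 1

Derivation:
Step 1: p0:(2,5)->(3,5) | p1:(3,2)->(4,2) | p2:(4,4)->(4,3)->EXIT | p3:(2,4)->(3,4)
Step 2: p0:(3,5)->(4,5) | p1:(4,2)->(4,3)->EXIT | p2:escaped | p3:(3,4)->(4,4)
Step 3: p0:(4,5)->(4,4) | p1:escaped | p2:escaped | p3:(4,4)->(4,3)->EXIT
Step 4: p0:(4,4)->(4,3)->EXIT | p1:escaped | p2:escaped | p3:escaped
Exit steps: [4, 2, 1, 3]
First to escape: p2 at step 1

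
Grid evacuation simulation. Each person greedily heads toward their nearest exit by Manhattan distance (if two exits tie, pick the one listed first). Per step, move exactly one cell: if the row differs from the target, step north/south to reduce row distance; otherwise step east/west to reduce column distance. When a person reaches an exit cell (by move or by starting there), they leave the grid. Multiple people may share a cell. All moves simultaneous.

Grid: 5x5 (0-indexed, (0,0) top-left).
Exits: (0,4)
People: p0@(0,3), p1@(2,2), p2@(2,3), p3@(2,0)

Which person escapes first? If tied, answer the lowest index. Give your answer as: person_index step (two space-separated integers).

Answer: 0 1

Derivation:
Step 1: p0:(0,3)->(0,4)->EXIT | p1:(2,2)->(1,2) | p2:(2,3)->(1,3) | p3:(2,0)->(1,0)
Step 2: p0:escaped | p1:(1,2)->(0,2) | p2:(1,3)->(0,3) | p3:(1,0)->(0,0)
Step 3: p0:escaped | p1:(0,2)->(0,3) | p2:(0,3)->(0,4)->EXIT | p3:(0,0)->(0,1)
Step 4: p0:escaped | p1:(0,3)->(0,4)->EXIT | p2:escaped | p3:(0,1)->(0,2)
Step 5: p0:escaped | p1:escaped | p2:escaped | p3:(0,2)->(0,3)
Step 6: p0:escaped | p1:escaped | p2:escaped | p3:(0,3)->(0,4)->EXIT
Exit steps: [1, 4, 3, 6]
First to escape: p0 at step 1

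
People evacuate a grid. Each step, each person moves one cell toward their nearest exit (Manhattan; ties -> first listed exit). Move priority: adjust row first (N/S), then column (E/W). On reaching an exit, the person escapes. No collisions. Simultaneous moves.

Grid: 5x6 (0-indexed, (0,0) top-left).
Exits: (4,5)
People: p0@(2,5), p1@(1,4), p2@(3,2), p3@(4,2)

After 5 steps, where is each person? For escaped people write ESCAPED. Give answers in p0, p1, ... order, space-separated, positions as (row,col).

Step 1: p0:(2,5)->(3,5) | p1:(1,4)->(2,4) | p2:(3,2)->(4,2) | p3:(4,2)->(4,3)
Step 2: p0:(3,5)->(4,5)->EXIT | p1:(2,4)->(3,4) | p2:(4,2)->(4,3) | p3:(4,3)->(4,4)
Step 3: p0:escaped | p1:(3,4)->(4,4) | p2:(4,3)->(4,4) | p3:(4,4)->(4,5)->EXIT
Step 4: p0:escaped | p1:(4,4)->(4,5)->EXIT | p2:(4,4)->(4,5)->EXIT | p3:escaped

ESCAPED ESCAPED ESCAPED ESCAPED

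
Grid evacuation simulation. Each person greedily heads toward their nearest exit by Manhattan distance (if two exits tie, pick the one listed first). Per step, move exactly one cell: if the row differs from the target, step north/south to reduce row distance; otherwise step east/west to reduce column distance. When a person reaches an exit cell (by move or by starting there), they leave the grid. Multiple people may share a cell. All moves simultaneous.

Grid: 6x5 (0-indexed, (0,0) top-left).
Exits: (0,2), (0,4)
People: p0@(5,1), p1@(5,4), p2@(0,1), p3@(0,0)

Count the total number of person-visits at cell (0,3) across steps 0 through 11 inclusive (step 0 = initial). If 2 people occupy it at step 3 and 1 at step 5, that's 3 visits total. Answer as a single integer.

Answer: 0

Derivation:
Step 0: p0@(5,1) p1@(5,4) p2@(0,1) p3@(0,0) -> at (0,3): 0 [-], cum=0
Step 1: p0@(4,1) p1@(4,4) p2@ESC p3@(0,1) -> at (0,3): 0 [-], cum=0
Step 2: p0@(3,1) p1@(3,4) p2@ESC p3@ESC -> at (0,3): 0 [-], cum=0
Step 3: p0@(2,1) p1@(2,4) p2@ESC p3@ESC -> at (0,3): 0 [-], cum=0
Step 4: p0@(1,1) p1@(1,4) p2@ESC p3@ESC -> at (0,3): 0 [-], cum=0
Step 5: p0@(0,1) p1@ESC p2@ESC p3@ESC -> at (0,3): 0 [-], cum=0
Step 6: p0@ESC p1@ESC p2@ESC p3@ESC -> at (0,3): 0 [-], cum=0
Total visits = 0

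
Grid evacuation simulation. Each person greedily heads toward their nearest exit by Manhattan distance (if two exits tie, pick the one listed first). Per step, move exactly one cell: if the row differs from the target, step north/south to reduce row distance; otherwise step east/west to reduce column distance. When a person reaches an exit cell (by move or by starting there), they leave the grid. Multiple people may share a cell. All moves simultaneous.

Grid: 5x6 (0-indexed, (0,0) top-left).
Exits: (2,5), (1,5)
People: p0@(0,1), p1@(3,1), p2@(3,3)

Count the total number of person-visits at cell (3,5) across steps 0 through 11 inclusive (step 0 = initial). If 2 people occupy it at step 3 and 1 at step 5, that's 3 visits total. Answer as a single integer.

Step 0: p0@(0,1) p1@(3,1) p2@(3,3) -> at (3,5): 0 [-], cum=0
Step 1: p0@(1,1) p1@(2,1) p2@(2,3) -> at (3,5): 0 [-], cum=0
Step 2: p0@(1,2) p1@(2,2) p2@(2,4) -> at (3,5): 0 [-], cum=0
Step 3: p0@(1,3) p1@(2,3) p2@ESC -> at (3,5): 0 [-], cum=0
Step 4: p0@(1,4) p1@(2,4) p2@ESC -> at (3,5): 0 [-], cum=0
Step 5: p0@ESC p1@ESC p2@ESC -> at (3,5): 0 [-], cum=0
Total visits = 0

Answer: 0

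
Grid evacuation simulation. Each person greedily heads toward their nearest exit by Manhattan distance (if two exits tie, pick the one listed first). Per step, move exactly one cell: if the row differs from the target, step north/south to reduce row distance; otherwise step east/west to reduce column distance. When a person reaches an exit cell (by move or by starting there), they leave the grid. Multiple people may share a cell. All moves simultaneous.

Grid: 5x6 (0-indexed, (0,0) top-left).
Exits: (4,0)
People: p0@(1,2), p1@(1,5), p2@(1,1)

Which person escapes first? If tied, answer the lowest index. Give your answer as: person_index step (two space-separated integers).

Answer: 2 4

Derivation:
Step 1: p0:(1,2)->(2,2) | p1:(1,5)->(2,5) | p2:(1,1)->(2,1)
Step 2: p0:(2,2)->(3,2) | p1:(2,5)->(3,5) | p2:(2,1)->(3,1)
Step 3: p0:(3,2)->(4,2) | p1:(3,5)->(4,5) | p2:(3,1)->(4,1)
Step 4: p0:(4,2)->(4,1) | p1:(4,5)->(4,4) | p2:(4,1)->(4,0)->EXIT
Step 5: p0:(4,1)->(4,0)->EXIT | p1:(4,4)->(4,3) | p2:escaped
Step 6: p0:escaped | p1:(4,3)->(4,2) | p2:escaped
Step 7: p0:escaped | p1:(4,2)->(4,1) | p2:escaped
Step 8: p0:escaped | p1:(4,1)->(4,0)->EXIT | p2:escaped
Exit steps: [5, 8, 4]
First to escape: p2 at step 4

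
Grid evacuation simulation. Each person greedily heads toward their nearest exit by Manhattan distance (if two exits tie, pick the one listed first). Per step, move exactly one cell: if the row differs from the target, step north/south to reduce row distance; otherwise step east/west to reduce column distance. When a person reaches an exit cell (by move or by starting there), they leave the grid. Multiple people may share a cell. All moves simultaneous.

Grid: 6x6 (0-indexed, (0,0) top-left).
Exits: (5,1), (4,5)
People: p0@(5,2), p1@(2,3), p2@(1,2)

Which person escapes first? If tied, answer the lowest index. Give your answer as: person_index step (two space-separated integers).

Step 1: p0:(5,2)->(5,1)->EXIT | p1:(2,3)->(3,3) | p2:(1,2)->(2,2)
Step 2: p0:escaped | p1:(3,3)->(4,3) | p2:(2,2)->(3,2)
Step 3: p0:escaped | p1:(4,3)->(4,4) | p2:(3,2)->(4,2)
Step 4: p0:escaped | p1:(4,4)->(4,5)->EXIT | p2:(4,2)->(5,2)
Step 5: p0:escaped | p1:escaped | p2:(5,2)->(5,1)->EXIT
Exit steps: [1, 4, 5]
First to escape: p0 at step 1

Answer: 0 1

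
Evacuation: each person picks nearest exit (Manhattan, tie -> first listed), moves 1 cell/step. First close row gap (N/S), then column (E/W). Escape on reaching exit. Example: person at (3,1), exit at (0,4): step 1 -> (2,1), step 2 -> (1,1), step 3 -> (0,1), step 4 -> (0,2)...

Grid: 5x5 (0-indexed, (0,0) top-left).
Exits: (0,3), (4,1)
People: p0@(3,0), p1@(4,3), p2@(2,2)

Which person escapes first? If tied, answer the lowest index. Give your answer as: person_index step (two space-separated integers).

Answer: 0 2

Derivation:
Step 1: p0:(3,0)->(4,0) | p1:(4,3)->(4,2) | p2:(2,2)->(1,2)
Step 2: p0:(4,0)->(4,1)->EXIT | p1:(4,2)->(4,1)->EXIT | p2:(1,2)->(0,2)
Step 3: p0:escaped | p1:escaped | p2:(0,2)->(0,3)->EXIT
Exit steps: [2, 2, 3]
First to escape: p0 at step 2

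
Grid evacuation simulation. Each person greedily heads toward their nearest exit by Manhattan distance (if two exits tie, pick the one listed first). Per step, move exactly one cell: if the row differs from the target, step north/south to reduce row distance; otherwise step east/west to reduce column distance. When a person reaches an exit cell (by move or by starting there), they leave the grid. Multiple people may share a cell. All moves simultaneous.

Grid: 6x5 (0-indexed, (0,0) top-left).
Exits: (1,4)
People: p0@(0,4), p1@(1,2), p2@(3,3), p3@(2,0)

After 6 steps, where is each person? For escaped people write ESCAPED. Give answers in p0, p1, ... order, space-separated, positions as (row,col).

Step 1: p0:(0,4)->(1,4)->EXIT | p1:(1,2)->(1,3) | p2:(3,3)->(2,3) | p3:(2,0)->(1,0)
Step 2: p0:escaped | p1:(1,3)->(1,4)->EXIT | p2:(2,3)->(1,3) | p3:(1,0)->(1,1)
Step 3: p0:escaped | p1:escaped | p2:(1,3)->(1,4)->EXIT | p3:(1,1)->(1,2)
Step 4: p0:escaped | p1:escaped | p2:escaped | p3:(1,2)->(1,3)
Step 5: p0:escaped | p1:escaped | p2:escaped | p3:(1,3)->(1,4)->EXIT

ESCAPED ESCAPED ESCAPED ESCAPED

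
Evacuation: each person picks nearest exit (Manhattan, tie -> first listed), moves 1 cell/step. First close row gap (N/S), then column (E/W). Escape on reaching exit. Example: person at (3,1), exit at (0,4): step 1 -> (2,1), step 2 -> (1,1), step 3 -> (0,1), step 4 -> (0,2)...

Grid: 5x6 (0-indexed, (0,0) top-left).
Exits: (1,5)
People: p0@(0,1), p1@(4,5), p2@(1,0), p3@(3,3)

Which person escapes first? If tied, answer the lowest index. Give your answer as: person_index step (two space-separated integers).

Step 1: p0:(0,1)->(1,1) | p1:(4,5)->(3,5) | p2:(1,0)->(1,1) | p3:(3,3)->(2,3)
Step 2: p0:(1,1)->(1,2) | p1:(3,5)->(2,5) | p2:(1,1)->(1,2) | p3:(2,3)->(1,3)
Step 3: p0:(1,2)->(1,3) | p1:(2,5)->(1,5)->EXIT | p2:(1,2)->(1,3) | p3:(1,3)->(1,4)
Step 4: p0:(1,3)->(1,4) | p1:escaped | p2:(1,3)->(1,4) | p3:(1,4)->(1,5)->EXIT
Step 5: p0:(1,4)->(1,5)->EXIT | p1:escaped | p2:(1,4)->(1,5)->EXIT | p3:escaped
Exit steps: [5, 3, 5, 4]
First to escape: p1 at step 3

Answer: 1 3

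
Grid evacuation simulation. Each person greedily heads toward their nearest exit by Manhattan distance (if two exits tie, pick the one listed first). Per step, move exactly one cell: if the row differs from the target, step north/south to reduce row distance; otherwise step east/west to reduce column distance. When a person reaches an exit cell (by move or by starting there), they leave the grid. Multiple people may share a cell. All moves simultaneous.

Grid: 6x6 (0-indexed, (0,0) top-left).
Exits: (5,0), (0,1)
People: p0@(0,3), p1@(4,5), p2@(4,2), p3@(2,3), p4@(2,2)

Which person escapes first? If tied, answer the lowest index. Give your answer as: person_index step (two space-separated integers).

Step 1: p0:(0,3)->(0,2) | p1:(4,5)->(5,5) | p2:(4,2)->(5,2) | p3:(2,3)->(1,3) | p4:(2,2)->(1,2)
Step 2: p0:(0,2)->(0,1)->EXIT | p1:(5,5)->(5,4) | p2:(5,2)->(5,1) | p3:(1,3)->(0,3) | p4:(1,2)->(0,2)
Step 3: p0:escaped | p1:(5,4)->(5,3) | p2:(5,1)->(5,0)->EXIT | p3:(0,3)->(0,2) | p4:(0,2)->(0,1)->EXIT
Step 4: p0:escaped | p1:(5,3)->(5,2) | p2:escaped | p3:(0,2)->(0,1)->EXIT | p4:escaped
Step 5: p0:escaped | p1:(5,2)->(5,1) | p2:escaped | p3:escaped | p4:escaped
Step 6: p0:escaped | p1:(5,1)->(5,0)->EXIT | p2:escaped | p3:escaped | p4:escaped
Exit steps: [2, 6, 3, 4, 3]
First to escape: p0 at step 2

Answer: 0 2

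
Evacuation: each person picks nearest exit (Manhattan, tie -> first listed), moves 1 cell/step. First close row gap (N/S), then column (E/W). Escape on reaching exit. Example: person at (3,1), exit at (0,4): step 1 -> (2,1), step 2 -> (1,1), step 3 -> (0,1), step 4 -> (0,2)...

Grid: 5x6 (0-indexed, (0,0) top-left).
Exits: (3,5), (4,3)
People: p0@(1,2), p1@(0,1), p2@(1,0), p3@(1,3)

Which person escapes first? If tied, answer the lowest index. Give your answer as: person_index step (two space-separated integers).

Step 1: p0:(1,2)->(2,2) | p1:(0,1)->(1,1) | p2:(1,0)->(2,0) | p3:(1,3)->(2,3)
Step 2: p0:(2,2)->(3,2) | p1:(1,1)->(2,1) | p2:(2,0)->(3,0) | p3:(2,3)->(3,3)
Step 3: p0:(3,2)->(4,2) | p1:(2,1)->(3,1) | p2:(3,0)->(4,0) | p3:(3,3)->(4,3)->EXIT
Step 4: p0:(4,2)->(4,3)->EXIT | p1:(3,1)->(4,1) | p2:(4,0)->(4,1) | p3:escaped
Step 5: p0:escaped | p1:(4,1)->(4,2) | p2:(4,1)->(4,2) | p3:escaped
Step 6: p0:escaped | p1:(4,2)->(4,3)->EXIT | p2:(4,2)->(4,3)->EXIT | p3:escaped
Exit steps: [4, 6, 6, 3]
First to escape: p3 at step 3

Answer: 3 3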